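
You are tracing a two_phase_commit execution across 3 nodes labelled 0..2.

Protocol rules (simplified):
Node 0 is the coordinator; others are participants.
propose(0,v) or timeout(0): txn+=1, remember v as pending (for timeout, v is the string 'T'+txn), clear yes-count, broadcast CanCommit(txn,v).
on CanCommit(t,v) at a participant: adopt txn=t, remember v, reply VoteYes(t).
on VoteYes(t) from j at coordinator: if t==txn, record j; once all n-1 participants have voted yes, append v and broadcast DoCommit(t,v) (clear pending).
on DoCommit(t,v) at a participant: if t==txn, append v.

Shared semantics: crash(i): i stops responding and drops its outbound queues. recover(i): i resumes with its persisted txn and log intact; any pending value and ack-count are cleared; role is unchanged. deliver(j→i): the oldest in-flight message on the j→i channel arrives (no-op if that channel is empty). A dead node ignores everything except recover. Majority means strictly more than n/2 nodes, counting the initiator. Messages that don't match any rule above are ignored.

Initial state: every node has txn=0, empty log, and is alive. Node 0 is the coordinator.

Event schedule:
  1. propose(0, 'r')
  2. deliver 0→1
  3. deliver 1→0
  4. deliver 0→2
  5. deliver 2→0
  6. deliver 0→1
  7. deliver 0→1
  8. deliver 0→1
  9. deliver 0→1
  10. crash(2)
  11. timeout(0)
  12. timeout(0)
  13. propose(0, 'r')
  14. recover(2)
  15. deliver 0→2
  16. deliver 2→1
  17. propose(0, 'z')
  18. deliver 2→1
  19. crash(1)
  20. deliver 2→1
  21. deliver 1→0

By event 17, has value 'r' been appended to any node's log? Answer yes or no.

after 1 — propose(0,'r'): n0:coor/t1/[-]
after 2 — deliver 0→1: n1:part/t1/[-]
after 3 — deliver 1→0: ·
after 4 — deliver 0→2: n2:part/t1/[-]
after 5 — deliver 2→0: n0:coor/t1/[r]
after 6 — deliver 0→1: n1:part/t1/[r]
after 7 — deliver 0→1: ·
after 8 — deliver 0→1: ·
after 9 — deliver 0→1: ·
after 10 — crash(2): n2:✗part/t1/[-]
after 11 — timeout(0): n0:coor/t2/[r]
after 12 — timeout(0): n0:coor/t3/[r]
after 13 — propose(0,'r'): n0:coor/t4/[r]
after 14 — recover(2): n2:part/t1/[-]
after 15 — deliver 0→2: n2:part/t1/[r]
after 16 — deliver 2→1: ·
after 17 — propose(0,'z'): n0:coor/t5/[r]

yes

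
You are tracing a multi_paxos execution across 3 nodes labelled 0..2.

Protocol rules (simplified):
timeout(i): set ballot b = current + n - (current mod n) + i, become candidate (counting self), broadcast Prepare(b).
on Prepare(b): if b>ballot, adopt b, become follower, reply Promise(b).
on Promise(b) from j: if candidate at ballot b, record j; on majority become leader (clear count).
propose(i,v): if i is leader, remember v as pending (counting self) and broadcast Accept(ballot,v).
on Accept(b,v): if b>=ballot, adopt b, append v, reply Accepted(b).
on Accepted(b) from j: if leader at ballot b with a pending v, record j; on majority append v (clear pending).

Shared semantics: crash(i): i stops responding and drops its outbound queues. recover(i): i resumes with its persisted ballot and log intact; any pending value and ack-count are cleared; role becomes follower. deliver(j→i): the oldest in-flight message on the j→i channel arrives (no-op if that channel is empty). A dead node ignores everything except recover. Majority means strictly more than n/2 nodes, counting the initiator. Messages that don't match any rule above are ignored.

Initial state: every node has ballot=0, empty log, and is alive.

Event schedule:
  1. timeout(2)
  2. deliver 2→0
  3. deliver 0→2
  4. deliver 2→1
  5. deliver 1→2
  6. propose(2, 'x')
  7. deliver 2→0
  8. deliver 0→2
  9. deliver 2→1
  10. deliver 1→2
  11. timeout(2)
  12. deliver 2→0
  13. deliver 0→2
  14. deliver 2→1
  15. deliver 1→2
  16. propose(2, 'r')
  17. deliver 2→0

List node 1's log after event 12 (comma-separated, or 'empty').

x

[1] timeout(2) → N2(cand b5 [-])
[2] deliver 2→0 → N0(foll b5 [-])
[3] deliver 0→2 → N2(lead b5 [-])
[4] deliver 2→1 → N1(foll b5 [-])
[5] deliver 1→2 → ∅
[6] propose(2,'x') → ∅
[7] deliver 2→0 → N0(foll b5 [x])
[8] deliver 0→2 → N2(lead b5 [x])
[9] deliver 2→1 → N1(foll b5 [x])
[10] deliver 1→2 → ∅
[11] timeout(2) → N2(cand b8 [x])
[12] deliver 2→0 → N0(foll b8 [x])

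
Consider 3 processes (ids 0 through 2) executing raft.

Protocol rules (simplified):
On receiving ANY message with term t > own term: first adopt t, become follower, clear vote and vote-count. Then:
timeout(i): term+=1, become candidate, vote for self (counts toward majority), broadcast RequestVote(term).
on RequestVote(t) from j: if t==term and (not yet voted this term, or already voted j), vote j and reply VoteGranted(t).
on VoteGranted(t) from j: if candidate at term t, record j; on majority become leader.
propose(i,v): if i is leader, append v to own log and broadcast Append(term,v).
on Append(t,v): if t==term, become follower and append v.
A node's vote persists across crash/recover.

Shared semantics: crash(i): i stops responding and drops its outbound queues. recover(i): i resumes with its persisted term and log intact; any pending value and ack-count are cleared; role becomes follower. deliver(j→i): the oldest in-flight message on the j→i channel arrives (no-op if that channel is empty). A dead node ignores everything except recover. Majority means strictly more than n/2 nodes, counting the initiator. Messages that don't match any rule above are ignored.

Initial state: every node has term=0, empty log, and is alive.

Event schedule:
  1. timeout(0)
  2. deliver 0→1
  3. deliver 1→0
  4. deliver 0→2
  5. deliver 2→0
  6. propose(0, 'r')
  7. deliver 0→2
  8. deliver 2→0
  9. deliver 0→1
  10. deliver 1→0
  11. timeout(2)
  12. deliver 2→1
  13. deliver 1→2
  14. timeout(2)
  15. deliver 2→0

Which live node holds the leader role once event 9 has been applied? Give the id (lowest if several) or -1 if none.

[1] timeout(0) → N0(cand t1 [-])
[2] deliver 0→1 → N1(foll t1 [-])
[3] deliver 1→0 → N0(lead t1 [-])
[4] deliver 0→2 → N2(foll t1 [-])
[5] deliver 2→0 → ∅
[6] propose(0,'r') → N0(lead t1 [r])
[7] deliver 0→2 → N2(foll t1 [r])
[8] deliver 2→0 → ∅
[9] deliver 0→1 → N1(foll t1 [r])

0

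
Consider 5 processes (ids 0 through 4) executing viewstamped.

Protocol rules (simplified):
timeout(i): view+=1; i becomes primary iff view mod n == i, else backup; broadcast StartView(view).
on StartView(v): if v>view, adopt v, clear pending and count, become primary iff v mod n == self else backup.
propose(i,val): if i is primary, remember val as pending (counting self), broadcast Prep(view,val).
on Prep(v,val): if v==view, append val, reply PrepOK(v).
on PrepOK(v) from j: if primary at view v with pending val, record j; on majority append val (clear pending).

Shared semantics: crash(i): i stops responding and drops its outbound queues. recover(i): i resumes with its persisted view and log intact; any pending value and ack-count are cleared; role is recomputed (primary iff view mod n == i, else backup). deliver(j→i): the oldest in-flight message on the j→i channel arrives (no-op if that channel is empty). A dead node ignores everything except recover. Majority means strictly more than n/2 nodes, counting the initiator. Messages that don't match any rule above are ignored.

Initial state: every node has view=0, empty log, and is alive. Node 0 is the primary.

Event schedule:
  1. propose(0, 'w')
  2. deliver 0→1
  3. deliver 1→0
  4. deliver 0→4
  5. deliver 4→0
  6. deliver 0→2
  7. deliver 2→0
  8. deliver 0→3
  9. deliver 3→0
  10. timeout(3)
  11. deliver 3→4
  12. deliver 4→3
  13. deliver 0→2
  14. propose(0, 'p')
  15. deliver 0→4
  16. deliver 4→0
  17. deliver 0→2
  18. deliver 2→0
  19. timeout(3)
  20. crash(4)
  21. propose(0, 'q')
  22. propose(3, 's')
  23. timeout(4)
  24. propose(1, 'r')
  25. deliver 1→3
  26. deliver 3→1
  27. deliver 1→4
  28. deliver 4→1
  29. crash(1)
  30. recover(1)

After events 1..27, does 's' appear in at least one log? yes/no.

1. propose(0,'w'):  nop
2. deliver 0→1:  <1:back v0 w>
3. deliver 1→0:  nop
4. deliver 0→4:  <4:back v0 w>
5. deliver 4→0:  <0:prim v0 w>
6. deliver 0→2:  <2:back v0 w>
7. deliver 2→0:  nop
8. deliver 0→3:  <3:back v0 w>
9. deliver 3→0:  nop
10. timeout(3):  <3:back v1 w>
11. deliver 3→4:  <4:back v1 w>
12. deliver 4→3:  nop
13. deliver 0→2:  nop
14. propose(0,'p'):  nop
15. deliver 0→4:  nop
16. deliver 4→0:  nop
17. deliver 0→2:  <2:back v0 w,p>
18. deliver 2→0:  nop
19. timeout(3):  <3:back v2 w>
20. crash(4):  <4:✗back v1 w>
21. propose(0,'q'):  nop
22. propose(3,'s'):  nop
23. timeout(4):  nop
24. propose(1,'r'):  nop
25. deliver 1→3:  nop
26. deliver 3→1:  <1:prim v1 w>
27. deliver 1→4:  nop

no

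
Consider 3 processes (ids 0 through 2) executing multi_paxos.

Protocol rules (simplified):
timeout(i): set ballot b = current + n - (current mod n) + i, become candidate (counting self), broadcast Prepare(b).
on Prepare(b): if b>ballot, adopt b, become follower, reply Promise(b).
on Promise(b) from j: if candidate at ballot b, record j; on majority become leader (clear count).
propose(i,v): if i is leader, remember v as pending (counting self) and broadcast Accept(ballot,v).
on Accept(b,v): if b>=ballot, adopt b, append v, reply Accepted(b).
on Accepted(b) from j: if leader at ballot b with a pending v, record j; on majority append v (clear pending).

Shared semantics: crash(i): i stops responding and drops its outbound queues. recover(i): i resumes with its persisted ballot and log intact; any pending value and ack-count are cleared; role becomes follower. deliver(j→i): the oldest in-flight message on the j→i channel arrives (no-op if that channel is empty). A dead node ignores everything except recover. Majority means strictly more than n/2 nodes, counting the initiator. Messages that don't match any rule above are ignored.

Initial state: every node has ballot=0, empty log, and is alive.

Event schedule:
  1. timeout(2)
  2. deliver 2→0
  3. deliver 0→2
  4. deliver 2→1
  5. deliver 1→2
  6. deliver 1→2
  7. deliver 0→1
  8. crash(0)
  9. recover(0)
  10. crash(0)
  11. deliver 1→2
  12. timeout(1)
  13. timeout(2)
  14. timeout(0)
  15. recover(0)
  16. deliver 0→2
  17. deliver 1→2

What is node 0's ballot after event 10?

5

step 1 timeout(2): 2={cand,b=5,log=-}
step 2 deliver 2→0: 0={foll,b=5,log=-}
step 3 deliver 0→2: 2={lead,b=5,log=-}
step 4 deliver 2→1: 1={foll,b=5,log=-}
step 5 deliver 1→2: —
step 6 deliver 1→2: —
step 7 deliver 0→1: —
step 8 crash(0): 0={✗foll,b=5,log=-}
step 9 recover(0): 0={foll,b=5,log=-}
step 10 crash(0): 0={✗foll,b=5,log=-}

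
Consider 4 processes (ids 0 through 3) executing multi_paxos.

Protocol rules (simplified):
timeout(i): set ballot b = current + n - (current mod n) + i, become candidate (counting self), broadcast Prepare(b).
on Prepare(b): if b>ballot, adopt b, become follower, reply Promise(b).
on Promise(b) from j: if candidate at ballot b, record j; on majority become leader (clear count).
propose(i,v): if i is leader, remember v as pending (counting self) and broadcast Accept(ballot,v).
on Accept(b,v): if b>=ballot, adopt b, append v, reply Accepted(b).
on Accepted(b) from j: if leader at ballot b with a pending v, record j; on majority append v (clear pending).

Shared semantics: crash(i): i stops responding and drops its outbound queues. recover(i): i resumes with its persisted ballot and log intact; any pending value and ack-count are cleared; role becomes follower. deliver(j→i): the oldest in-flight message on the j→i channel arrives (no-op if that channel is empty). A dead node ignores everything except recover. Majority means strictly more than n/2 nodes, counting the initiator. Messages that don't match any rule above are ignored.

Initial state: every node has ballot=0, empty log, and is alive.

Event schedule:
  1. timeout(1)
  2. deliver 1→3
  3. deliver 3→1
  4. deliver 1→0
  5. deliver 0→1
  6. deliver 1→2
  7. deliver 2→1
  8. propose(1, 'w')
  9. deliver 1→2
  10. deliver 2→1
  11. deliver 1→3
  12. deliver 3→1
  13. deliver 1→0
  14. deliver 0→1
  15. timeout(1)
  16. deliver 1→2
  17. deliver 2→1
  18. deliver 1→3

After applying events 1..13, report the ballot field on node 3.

5

[1] timeout(1) → N1(cand b5 [-])
[2] deliver 1→3 → N3(foll b5 [-])
[3] deliver 3→1 → ∅
[4] deliver 1→0 → N0(foll b5 [-])
[5] deliver 0→1 → N1(lead b5 [-])
[6] deliver 1→2 → N2(foll b5 [-])
[7] deliver 2→1 → ∅
[8] propose(1,'w') → ∅
[9] deliver 1→2 → N2(foll b5 [w])
[10] deliver 2→1 → ∅
[11] deliver 1→3 → N3(foll b5 [w])
[12] deliver 3→1 → N1(lead b5 [w])
[13] deliver 1→0 → N0(foll b5 [w])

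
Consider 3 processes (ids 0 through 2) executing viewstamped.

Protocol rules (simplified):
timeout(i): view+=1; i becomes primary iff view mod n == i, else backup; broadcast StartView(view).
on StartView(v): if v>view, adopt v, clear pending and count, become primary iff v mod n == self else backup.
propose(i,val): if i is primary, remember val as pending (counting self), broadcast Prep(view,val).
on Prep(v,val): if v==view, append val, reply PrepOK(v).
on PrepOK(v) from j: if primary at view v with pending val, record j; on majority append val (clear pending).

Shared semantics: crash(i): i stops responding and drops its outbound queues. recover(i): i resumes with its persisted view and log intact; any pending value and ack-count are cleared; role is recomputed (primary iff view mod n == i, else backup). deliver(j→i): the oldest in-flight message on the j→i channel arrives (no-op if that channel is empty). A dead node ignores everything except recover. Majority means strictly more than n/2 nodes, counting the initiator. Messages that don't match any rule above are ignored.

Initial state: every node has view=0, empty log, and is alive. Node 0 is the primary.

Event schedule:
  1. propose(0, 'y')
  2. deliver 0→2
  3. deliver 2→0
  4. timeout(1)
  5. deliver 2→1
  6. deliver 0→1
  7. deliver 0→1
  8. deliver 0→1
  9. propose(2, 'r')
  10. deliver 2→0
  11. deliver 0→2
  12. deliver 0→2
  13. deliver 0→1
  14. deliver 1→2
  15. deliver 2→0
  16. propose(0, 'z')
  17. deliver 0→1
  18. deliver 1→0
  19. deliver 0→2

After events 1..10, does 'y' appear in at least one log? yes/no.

yes

[1] propose(0,'y') → ∅
[2] deliver 0→2 → N2(back v0 [y])
[3] deliver 2→0 → N0(prim v0 [y])
[4] timeout(1) → N1(prim v1 [-])
[5] deliver 2→1 → ∅
[6] deliver 0→1 → ∅
[7] deliver 0→1 → ∅
[8] deliver 0→1 → ∅
[9] propose(2,'r') → ∅
[10] deliver 2→0 → ∅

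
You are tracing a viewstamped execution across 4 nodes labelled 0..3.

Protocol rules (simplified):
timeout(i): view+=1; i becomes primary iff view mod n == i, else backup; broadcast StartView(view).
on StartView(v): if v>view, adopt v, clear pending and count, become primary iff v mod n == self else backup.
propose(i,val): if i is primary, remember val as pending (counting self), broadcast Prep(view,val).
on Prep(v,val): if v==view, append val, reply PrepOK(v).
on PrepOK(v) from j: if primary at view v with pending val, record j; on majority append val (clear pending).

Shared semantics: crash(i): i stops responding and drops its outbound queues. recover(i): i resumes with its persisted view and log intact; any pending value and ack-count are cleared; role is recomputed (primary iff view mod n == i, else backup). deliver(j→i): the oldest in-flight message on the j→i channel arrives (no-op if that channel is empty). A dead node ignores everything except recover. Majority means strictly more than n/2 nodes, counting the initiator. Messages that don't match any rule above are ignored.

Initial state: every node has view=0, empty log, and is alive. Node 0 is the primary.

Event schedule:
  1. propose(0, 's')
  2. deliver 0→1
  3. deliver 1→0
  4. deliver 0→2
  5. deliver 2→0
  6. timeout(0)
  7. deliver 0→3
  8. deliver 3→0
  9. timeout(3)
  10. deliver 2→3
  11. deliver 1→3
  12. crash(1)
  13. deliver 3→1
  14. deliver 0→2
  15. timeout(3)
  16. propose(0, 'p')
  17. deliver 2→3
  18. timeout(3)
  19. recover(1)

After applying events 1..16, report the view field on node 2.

1

after 1 — propose(0,'s'): ·
after 2 — deliver 0→1: n1:back/v0/[s]
after 3 — deliver 1→0: ·
after 4 — deliver 0→2: n2:back/v0/[s]
after 5 — deliver 2→0: n0:prim/v0/[s]
after 6 — timeout(0): n0:back/v1/[s]
after 7 — deliver 0→3: n3:back/v0/[s]
after 8 — deliver 3→0: ·
after 9 — timeout(3): n3:back/v1/[s]
after 10 — deliver 2→3: ·
after 11 — deliver 1→3: ·
after 12 — crash(1): n1:✗back/v0/[s]
after 13 — deliver 3→1: ·
after 14 — deliver 0→2: n2:back/v1/[s]
after 15 — timeout(3): n3:back/v2/[s]
after 16 — propose(0,'p'): ·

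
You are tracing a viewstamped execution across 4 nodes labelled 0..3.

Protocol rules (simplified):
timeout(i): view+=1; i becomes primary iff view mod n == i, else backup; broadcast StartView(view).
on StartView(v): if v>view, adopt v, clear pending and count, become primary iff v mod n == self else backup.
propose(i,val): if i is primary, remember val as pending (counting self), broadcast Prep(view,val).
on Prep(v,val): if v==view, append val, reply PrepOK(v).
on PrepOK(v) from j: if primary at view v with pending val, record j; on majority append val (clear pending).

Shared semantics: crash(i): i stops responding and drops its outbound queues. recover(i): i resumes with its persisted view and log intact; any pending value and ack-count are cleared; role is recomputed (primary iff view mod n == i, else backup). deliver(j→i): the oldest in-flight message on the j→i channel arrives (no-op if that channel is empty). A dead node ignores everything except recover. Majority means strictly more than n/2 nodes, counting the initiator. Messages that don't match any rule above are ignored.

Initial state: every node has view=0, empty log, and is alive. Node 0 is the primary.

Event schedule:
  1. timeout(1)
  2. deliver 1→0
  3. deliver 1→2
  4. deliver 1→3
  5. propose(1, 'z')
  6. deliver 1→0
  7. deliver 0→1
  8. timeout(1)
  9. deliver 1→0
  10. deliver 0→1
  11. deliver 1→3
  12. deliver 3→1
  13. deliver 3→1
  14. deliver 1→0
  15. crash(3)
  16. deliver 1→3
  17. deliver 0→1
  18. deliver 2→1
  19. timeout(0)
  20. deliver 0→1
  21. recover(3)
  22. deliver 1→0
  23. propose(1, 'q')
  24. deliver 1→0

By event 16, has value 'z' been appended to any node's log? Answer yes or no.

after 1 — timeout(1): n1:prim/v1/[-]
after 2 — deliver 1→0: n0:back/v1/[-]
after 3 — deliver 1→2: n2:back/v1/[-]
after 4 — deliver 1→3: n3:back/v1/[-]
after 5 — propose(1,'z'): ·
after 6 — deliver 1→0: n0:back/v1/[z]
after 7 — deliver 0→1: ·
after 8 — timeout(1): n1:back/v2/[-]
after 9 — deliver 1→0: n0:back/v2/[z]
after 10 — deliver 0→1: ·
after 11 — deliver 1→3: n3:back/v1/[z]
after 12 — deliver 3→1: ·
after 13 — deliver 3→1: ·
after 14 — deliver 1→0: ·
after 15 — crash(3): n3:✗back/v1/[z]
after 16 — deliver 1→3: ·

yes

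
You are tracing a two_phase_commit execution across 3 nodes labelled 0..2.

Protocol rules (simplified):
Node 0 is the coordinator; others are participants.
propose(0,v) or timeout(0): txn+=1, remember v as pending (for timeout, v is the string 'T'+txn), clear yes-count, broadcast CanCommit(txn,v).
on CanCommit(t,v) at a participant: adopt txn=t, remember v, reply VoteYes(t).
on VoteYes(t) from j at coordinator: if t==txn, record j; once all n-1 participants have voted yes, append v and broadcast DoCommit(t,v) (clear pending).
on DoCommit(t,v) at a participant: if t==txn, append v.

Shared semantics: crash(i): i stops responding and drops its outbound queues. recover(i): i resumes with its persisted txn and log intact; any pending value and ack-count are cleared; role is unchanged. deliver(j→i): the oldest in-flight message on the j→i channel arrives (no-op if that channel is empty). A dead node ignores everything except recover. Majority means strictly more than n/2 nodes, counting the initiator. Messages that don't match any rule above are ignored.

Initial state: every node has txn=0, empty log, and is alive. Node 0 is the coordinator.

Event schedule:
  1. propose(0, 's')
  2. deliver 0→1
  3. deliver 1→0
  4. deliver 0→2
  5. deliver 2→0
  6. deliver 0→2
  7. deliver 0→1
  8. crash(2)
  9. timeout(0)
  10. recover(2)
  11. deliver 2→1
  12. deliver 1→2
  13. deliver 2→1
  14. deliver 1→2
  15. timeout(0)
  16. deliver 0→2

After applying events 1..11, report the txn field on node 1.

after 1 — propose(0,'s'): n0:coor/t1/[-]
after 2 — deliver 0→1: n1:part/t1/[-]
after 3 — deliver 1→0: ·
after 4 — deliver 0→2: n2:part/t1/[-]
after 5 — deliver 2→0: n0:coor/t1/[s]
after 6 — deliver 0→2: n2:part/t1/[s]
after 7 — deliver 0→1: n1:part/t1/[s]
after 8 — crash(2): n2:✗part/t1/[s]
after 9 — timeout(0): n0:coor/t2/[s]
after 10 — recover(2): n2:part/t1/[s]
after 11 — deliver 2→1: ·

1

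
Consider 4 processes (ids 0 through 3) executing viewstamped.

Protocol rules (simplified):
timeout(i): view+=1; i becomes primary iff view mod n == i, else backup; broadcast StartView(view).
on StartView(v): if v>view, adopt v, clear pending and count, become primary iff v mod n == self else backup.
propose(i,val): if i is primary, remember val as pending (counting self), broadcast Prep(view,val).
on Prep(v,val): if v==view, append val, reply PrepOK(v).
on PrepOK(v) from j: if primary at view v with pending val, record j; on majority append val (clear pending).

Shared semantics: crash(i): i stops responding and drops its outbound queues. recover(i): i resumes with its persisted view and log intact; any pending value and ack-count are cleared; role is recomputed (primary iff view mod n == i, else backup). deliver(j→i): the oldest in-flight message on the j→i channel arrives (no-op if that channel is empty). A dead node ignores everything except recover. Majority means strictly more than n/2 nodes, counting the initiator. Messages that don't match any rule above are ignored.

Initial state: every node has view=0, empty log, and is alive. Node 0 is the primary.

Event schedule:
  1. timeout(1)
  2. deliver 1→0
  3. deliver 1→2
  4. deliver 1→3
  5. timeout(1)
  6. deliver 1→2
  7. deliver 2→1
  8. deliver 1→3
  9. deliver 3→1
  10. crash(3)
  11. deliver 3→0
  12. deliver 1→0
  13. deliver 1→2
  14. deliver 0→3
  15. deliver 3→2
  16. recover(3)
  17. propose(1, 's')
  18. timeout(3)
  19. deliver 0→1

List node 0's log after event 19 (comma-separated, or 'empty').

1. timeout(1):  <1:prim v1 ->
2. deliver 1→0:  <0:back v1 ->
3. deliver 1→2:  <2:back v1 ->
4. deliver 1→3:  <3:back v1 ->
5. timeout(1):  <1:back v2 ->
6. deliver 1→2:  <2:prim v2 ->
7. deliver 2→1:  nop
8. deliver 1→3:  <3:back v2 ->
9. deliver 3→1:  nop
10. crash(3):  <3:✗back v2 ->
11. deliver 3→0:  nop
12. deliver 1→0:  <0:back v2 ->
13. deliver 1→2:  nop
14. deliver 0→3:  nop
15. deliver 3→2:  nop
16. recover(3):  <3:back v2 ->
17. propose(1,'s'):  nop
18. timeout(3):  <3:prim v3 ->
19. deliver 0→1:  nop

empty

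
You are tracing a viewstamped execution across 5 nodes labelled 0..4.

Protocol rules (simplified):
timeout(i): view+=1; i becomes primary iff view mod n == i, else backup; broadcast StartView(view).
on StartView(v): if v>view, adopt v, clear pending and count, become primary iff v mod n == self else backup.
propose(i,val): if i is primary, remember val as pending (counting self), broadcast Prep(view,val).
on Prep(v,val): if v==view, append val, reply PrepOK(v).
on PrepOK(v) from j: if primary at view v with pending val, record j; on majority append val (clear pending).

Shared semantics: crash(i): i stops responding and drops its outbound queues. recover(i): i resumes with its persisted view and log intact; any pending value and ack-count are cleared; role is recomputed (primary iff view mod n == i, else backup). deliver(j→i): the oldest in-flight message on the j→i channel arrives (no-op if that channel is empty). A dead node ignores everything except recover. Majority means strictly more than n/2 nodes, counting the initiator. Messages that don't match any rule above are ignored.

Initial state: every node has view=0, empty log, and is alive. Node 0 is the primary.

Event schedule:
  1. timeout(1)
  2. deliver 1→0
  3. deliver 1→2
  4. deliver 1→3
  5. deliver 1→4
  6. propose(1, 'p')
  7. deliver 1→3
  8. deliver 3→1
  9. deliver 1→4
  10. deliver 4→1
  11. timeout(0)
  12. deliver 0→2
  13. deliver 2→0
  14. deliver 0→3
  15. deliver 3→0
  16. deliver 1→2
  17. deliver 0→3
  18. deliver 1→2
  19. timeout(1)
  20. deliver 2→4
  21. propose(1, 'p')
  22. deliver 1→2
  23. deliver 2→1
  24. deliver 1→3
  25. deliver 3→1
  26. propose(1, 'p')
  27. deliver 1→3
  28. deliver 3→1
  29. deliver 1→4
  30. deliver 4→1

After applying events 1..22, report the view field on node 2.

1. timeout(1):  <1:prim v1 ->
2. deliver 1→0:  <0:back v1 ->
3. deliver 1→2:  <2:back v1 ->
4. deliver 1→3:  <3:back v1 ->
5. deliver 1→4:  <4:back v1 ->
6. propose(1,'p'):  nop
7. deliver 1→3:  <3:back v1 p>
8. deliver 3→1:  nop
9. deliver 1→4:  <4:back v1 p>
10. deliver 4→1:  <1:prim v1 p>
11. timeout(0):  <0:back v2 ->
12. deliver 0→2:  <2:prim v2 ->
13. deliver 2→0:  nop
14. deliver 0→3:  <3:back v2 p>
15. deliver 3→0:  nop
16. deliver 1→2:  nop
17. deliver 0→3:  nop
18. deliver 1→2:  nop
19. timeout(1):  <1:back v2 p>
20. deliver 2→4:  nop
21. propose(1,'p'):  nop
22. deliver 1→2:  nop

2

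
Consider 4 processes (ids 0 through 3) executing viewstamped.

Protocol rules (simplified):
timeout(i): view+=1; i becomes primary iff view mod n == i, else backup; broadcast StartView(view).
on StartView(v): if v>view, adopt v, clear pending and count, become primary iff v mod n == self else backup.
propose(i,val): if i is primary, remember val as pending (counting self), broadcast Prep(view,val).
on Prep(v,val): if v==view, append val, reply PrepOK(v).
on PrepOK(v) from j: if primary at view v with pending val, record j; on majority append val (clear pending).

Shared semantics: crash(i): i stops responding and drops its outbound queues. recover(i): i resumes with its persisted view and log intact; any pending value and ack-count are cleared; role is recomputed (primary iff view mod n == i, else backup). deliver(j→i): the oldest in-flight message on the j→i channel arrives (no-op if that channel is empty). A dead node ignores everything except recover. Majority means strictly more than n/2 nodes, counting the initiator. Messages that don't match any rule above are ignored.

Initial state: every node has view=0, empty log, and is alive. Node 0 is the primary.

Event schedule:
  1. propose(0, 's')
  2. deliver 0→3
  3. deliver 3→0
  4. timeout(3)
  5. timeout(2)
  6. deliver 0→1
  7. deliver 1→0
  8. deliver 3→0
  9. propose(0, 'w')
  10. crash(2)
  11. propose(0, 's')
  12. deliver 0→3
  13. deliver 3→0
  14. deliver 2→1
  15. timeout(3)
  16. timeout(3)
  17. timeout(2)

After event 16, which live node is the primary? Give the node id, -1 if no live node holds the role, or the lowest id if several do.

3

1. propose(0,'s'):  nop
2. deliver 0→3:  <3:back v0 s>
3. deliver 3→0:  nop
4. timeout(3):  <3:back v1 s>
5. timeout(2):  <2:back v1 ->
6. deliver 0→1:  <1:back v0 s>
7. deliver 1→0:  <0:prim v0 s>
8. deliver 3→0:  <0:back v1 s>
9. propose(0,'w'):  nop
10. crash(2):  <2:✗back v1 ->
11. propose(0,'s'):  nop
12. deliver 0→3:  nop
13. deliver 3→0:  nop
14. deliver 2→1:  nop
15. timeout(3):  <3:back v2 s>
16. timeout(3):  <3:prim v3 s>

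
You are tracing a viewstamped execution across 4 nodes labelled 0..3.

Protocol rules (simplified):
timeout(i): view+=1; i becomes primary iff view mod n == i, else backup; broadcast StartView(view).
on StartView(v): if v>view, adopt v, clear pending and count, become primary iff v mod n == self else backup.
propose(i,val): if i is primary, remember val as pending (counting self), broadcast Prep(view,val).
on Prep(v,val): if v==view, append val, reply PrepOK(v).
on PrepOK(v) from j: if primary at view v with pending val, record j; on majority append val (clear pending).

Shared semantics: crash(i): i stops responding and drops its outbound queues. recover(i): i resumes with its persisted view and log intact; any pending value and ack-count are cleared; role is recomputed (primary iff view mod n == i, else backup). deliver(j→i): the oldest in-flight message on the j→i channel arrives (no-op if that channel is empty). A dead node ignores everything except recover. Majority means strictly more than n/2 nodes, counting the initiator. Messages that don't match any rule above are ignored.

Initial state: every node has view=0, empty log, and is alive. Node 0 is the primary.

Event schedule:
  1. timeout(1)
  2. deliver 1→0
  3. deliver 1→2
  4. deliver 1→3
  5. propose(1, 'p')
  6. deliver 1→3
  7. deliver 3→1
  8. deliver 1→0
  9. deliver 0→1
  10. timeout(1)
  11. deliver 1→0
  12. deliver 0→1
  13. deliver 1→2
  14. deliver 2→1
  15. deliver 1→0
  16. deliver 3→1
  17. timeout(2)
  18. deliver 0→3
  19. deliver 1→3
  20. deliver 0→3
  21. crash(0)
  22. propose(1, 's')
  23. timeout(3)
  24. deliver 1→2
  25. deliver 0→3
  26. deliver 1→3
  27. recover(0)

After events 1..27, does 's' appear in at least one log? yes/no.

no

step 1 timeout(1): 1={prim,v=1,log=-}
step 2 deliver 1→0: 0={back,v=1,log=-}
step 3 deliver 1→2: 2={back,v=1,log=-}
step 4 deliver 1→3: 3={back,v=1,log=-}
step 5 propose(1,'p'): —
step 6 deliver 1→3: 3={back,v=1,log=p}
step 7 deliver 3→1: —
step 8 deliver 1→0: 0={back,v=1,log=p}
step 9 deliver 0→1: 1={prim,v=1,log=p}
step 10 timeout(1): 1={back,v=2,log=p}
step 11 deliver 1→0: 0={back,v=2,log=p}
step 12 deliver 0→1: —
step 13 deliver 1→2: 2={back,v=1,log=p}
step 14 deliver 2→1: —
step 15 deliver 1→0: —
step 16 deliver 3→1: —
step 17 timeout(2): 2={prim,v=2,log=p}
step 18 deliver 0→3: —
step 19 deliver 1→3: 3={back,v=2,log=p}
step 20 deliver 0→3: —
step 21 crash(0): 0={✗back,v=2,log=p}
step 22 propose(1,'s'): —
step 23 timeout(3): 3={prim,v=3,log=p}
step 24 deliver 1→2: —
step 25 deliver 0→3: —
step 26 deliver 1→3: —
step 27 recover(0): 0={back,v=2,log=p}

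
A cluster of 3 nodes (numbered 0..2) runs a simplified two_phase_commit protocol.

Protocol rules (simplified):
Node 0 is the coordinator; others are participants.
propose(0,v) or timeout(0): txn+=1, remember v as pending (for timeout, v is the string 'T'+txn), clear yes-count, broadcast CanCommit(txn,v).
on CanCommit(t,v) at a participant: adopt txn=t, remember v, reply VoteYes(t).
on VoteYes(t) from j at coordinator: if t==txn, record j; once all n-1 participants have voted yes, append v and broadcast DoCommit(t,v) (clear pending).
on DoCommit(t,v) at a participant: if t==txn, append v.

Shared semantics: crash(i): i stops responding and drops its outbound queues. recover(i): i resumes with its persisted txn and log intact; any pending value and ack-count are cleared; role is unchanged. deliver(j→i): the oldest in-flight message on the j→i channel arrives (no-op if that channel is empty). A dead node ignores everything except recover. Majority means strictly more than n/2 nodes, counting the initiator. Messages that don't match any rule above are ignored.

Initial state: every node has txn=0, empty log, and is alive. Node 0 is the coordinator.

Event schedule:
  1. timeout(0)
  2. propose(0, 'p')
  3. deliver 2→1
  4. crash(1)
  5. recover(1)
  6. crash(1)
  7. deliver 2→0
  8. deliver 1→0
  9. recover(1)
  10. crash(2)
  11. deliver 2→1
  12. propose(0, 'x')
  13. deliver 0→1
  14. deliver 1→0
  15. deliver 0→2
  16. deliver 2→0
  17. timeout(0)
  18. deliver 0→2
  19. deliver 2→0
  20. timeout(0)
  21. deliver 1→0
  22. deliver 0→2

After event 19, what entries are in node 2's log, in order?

[1] timeout(0) → N0(coor t1 [-])
[2] propose(0,'p') → N0(coor t2 [-])
[3] deliver 2→1 → ∅
[4] crash(1) → N1(✗part t0 [-])
[5] recover(1) → N1(part t0 [-])
[6] crash(1) → N1(✗part t0 [-])
[7] deliver 2→0 → ∅
[8] deliver 1→0 → ∅
[9] recover(1) → N1(part t0 [-])
[10] crash(2) → N2(✗part t0 [-])
[11] deliver 2→1 → ∅
[12] propose(0,'x') → N0(coor t3 [-])
[13] deliver 0→1 → N1(part t1 [-])
[14] deliver 1→0 → ∅
[15] deliver 0→2 → ∅
[16] deliver 2→0 → ∅
[17] timeout(0) → N0(coor t4 [-])
[18] deliver 0→2 → ∅
[19] deliver 2→0 → ∅

empty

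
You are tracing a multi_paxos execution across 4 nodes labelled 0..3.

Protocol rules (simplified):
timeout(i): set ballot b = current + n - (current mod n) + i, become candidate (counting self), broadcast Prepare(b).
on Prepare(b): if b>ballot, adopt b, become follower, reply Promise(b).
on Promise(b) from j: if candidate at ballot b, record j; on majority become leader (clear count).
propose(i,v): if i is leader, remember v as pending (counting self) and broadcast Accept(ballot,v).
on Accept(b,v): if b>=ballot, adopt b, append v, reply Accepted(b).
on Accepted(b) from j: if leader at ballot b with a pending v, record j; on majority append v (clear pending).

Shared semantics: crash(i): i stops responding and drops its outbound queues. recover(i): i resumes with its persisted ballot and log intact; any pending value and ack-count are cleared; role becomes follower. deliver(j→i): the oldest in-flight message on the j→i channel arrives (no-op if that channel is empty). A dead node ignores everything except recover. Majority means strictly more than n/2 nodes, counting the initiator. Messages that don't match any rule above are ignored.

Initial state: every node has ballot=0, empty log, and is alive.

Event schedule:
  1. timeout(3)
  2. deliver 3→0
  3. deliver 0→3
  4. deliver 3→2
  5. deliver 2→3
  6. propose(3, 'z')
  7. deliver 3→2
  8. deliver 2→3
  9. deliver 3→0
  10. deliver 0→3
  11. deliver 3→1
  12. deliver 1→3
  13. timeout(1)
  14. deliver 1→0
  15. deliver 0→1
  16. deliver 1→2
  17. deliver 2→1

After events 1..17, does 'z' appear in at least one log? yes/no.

yes

step 1 timeout(3): 3={cand,b=7,log=-}
step 2 deliver 3→0: 0={foll,b=7,log=-}
step 3 deliver 0→3: —
step 4 deliver 3→2: 2={foll,b=7,log=-}
step 5 deliver 2→3: 3={lead,b=7,log=-}
step 6 propose(3,'z'): —
step 7 deliver 3→2: 2={foll,b=7,log=z}
step 8 deliver 2→3: —
step 9 deliver 3→0: 0={foll,b=7,log=z}
step 10 deliver 0→3: 3={lead,b=7,log=z}
step 11 deliver 3→1: 1={foll,b=7,log=-}
step 12 deliver 1→3: —
step 13 timeout(1): 1={cand,b=9,log=-}
step 14 deliver 1→0: 0={foll,b=9,log=z}
step 15 deliver 0→1: —
step 16 deliver 1→2: 2={foll,b=9,log=z}
step 17 deliver 2→1: 1={lead,b=9,log=-}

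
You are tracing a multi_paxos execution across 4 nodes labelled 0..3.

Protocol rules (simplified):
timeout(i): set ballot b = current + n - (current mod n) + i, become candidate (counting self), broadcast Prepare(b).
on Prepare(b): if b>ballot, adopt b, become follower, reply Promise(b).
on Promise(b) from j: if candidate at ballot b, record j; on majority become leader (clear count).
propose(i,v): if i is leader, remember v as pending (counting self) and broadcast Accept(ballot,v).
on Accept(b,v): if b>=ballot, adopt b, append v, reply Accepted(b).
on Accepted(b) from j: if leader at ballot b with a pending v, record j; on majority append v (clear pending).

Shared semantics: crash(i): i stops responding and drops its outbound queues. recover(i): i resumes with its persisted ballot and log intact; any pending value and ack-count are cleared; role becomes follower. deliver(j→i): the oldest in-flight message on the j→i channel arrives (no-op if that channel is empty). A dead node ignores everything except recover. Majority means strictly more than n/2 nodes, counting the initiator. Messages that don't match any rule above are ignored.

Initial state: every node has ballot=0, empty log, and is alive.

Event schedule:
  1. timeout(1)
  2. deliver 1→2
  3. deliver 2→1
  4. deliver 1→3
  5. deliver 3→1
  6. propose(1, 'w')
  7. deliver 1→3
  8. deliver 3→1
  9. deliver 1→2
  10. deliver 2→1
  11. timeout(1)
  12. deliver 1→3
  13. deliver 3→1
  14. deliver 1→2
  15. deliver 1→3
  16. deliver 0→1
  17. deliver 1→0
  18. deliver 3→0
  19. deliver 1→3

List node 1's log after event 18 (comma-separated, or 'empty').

[1] timeout(1) → N1(cand b5 [-])
[2] deliver 1→2 → N2(foll b5 [-])
[3] deliver 2→1 → ∅
[4] deliver 1→3 → N3(foll b5 [-])
[5] deliver 3→1 → N1(lead b5 [-])
[6] propose(1,'w') → ∅
[7] deliver 1→3 → N3(foll b5 [w])
[8] deliver 3→1 → ∅
[9] deliver 1→2 → N2(foll b5 [w])
[10] deliver 2→1 → N1(lead b5 [w])
[11] timeout(1) → N1(cand b9 [w])
[12] deliver 1→3 → N3(foll b9 [w])
[13] deliver 3→1 → ∅
[14] deliver 1→2 → N2(foll b9 [w])
[15] deliver 1→3 → ∅
[16] deliver 0→1 → ∅
[17] deliver 1→0 → N0(foll b5 [-])
[18] deliver 3→0 → ∅

w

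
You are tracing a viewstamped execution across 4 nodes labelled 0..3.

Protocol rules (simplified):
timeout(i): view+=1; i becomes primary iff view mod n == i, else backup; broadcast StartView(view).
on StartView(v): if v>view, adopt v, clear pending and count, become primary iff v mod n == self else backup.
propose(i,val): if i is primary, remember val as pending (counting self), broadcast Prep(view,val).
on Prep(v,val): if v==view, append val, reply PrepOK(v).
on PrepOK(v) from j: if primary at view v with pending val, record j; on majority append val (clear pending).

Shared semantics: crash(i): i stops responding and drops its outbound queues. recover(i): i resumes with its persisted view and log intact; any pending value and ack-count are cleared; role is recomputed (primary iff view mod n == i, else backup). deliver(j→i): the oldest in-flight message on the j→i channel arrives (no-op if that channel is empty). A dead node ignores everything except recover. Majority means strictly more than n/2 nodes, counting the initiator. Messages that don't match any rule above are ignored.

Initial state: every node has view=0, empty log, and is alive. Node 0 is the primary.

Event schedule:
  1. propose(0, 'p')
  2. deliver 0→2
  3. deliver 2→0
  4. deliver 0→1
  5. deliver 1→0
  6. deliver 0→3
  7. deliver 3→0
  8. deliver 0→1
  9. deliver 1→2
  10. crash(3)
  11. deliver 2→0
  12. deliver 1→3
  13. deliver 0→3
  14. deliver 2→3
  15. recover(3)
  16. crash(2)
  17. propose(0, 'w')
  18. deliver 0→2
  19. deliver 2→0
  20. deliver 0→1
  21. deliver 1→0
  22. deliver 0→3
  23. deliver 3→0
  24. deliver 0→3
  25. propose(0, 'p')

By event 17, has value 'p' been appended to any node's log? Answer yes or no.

after 1 — propose(0,'p'): ·
after 2 — deliver 0→2: n2:back/v0/[p]
after 3 — deliver 2→0: ·
after 4 — deliver 0→1: n1:back/v0/[p]
after 5 — deliver 1→0: n0:prim/v0/[p]
after 6 — deliver 0→3: n3:back/v0/[p]
after 7 — deliver 3→0: ·
after 8 — deliver 0→1: ·
after 9 — deliver 1→2: ·
after 10 — crash(3): n3:✗back/v0/[p]
after 11 — deliver 2→0: ·
after 12 — deliver 1→3: ·
after 13 — deliver 0→3: ·
after 14 — deliver 2→3: ·
after 15 — recover(3): n3:back/v0/[p]
after 16 — crash(2): n2:✗back/v0/[p]
after 17 — propose(0,'w'): ·

yes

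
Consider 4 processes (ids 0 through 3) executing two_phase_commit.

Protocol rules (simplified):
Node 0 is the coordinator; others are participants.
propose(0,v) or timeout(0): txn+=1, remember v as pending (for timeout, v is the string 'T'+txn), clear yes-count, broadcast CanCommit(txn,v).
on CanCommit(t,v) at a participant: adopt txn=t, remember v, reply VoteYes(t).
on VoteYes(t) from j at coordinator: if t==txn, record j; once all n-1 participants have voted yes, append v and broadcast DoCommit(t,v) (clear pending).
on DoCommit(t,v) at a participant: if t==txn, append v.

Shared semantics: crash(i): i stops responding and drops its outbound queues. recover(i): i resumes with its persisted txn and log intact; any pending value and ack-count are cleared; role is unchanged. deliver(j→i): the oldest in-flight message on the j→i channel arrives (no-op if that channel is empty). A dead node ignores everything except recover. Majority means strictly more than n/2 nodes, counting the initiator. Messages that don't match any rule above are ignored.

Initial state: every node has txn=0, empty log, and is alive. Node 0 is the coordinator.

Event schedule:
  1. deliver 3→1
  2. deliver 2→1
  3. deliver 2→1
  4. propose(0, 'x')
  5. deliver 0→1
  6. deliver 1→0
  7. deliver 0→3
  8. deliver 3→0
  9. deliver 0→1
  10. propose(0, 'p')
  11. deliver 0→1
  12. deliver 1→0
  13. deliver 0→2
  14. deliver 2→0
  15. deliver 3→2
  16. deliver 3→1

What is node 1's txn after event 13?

2

e1 deliver 3→1: ·
e2 deliver 2→1: ·
e3 deliver 2→1: ·
e4 propose(0,'x'): 0[coor,t=1,-]
e5 deliver 0→1: 1[part,t=1,-]
e6 deliver 1→0: ·
e7 deliver 0→3: 3[part,t=1,-]
e8 deliver 3→0: ·
e9 deliver 0→1: ·
e10 propose(0,'p'): 0[coor,t=2,-]
e11 deliver 0→1: 1[part,t=2,-]
e12 deliver 1→0: ·
e13 deliver 0→2: 2[part,t=1,-]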